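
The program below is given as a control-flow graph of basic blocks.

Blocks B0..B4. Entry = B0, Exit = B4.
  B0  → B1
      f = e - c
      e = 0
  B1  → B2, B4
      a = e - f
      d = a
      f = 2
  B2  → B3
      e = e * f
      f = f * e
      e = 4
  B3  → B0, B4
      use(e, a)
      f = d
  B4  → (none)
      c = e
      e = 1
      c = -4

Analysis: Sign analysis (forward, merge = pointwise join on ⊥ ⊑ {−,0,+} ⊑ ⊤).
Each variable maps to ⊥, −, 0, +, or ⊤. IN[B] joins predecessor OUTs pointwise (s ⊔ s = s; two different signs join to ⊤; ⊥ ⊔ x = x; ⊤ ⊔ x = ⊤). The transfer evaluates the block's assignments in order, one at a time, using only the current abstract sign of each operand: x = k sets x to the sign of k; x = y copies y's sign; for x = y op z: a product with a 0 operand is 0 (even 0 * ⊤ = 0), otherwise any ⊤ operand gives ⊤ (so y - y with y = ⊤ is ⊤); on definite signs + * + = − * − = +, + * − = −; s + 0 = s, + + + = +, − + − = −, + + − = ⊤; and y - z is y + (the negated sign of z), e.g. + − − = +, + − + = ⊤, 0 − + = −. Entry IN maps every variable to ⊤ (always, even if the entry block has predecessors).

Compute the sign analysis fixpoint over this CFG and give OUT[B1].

Answer: {a: ⊤, b: ⊤, c: ⊤, d: ⊤, e: 0, f: +}

Derivation:
Fixpoint table:
  B0:  IN=(all ⊤)  OUT={e:0; rest ⊤}
  B1:  IN={e:0; rest ⊤}  OUT={e:0, f:+; rest ⊤}
  B2:  IN={e:0, f:+; rest ⊤}  OUT={e:+, f:0; rest ⊤}
  B3:  IN={e:+, f:0; rest ⊤}  OUT={e:+; rest ⊤}
  B4:  IN=(all ⊤)  OUT={c:-, e:+; rest ⊤}

Merge at B1: IN[B1] = OUT[B0] = {a: ⊤, b: ⊤, c: ⊤, d: ⊤, e: 0, f: ⊤}
Applying B1's transfer function to that IN value gives OUT[B1] (row B1 above).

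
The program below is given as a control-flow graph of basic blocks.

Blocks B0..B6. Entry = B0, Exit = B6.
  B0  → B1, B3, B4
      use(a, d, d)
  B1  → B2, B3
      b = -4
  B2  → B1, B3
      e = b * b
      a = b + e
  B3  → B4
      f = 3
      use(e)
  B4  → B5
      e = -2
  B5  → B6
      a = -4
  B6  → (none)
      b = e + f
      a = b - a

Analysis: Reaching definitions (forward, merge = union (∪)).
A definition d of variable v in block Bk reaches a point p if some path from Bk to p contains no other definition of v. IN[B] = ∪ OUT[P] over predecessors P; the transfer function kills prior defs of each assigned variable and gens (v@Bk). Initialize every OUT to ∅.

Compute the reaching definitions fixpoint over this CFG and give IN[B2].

Answer: {a@B2, b@B1, e@B2}

Derivation:
Per-block solution:
  B0:   IN={}   OUT={}
  B1:   IN={a@B2, b@B1, e@B2}   OUT={a@B2, b@B1, e@B2}
  B2:   IN={a@B2, b@B1, e@B2}   OUT={a@B2, b@B1, e@B2}
  B3:   IN={a@B2, b@B1, e@B2}   OUT={a@B2, b@B1, e@B2, f@B3}
  B4:   IN={a@B2, b@B1, e@B2, f@B3}   OUT={a@B2, b@B1, e@B4, f@B3}
  B5:   IN={a@B2, b@B1, e@B4, f@B3}   OUT={a@B5, b@B1, e@B4, f@B3}
  B6:   IN={a@B5, b@B1, e@B4, f@B3}   OUT={a@B6, b@B6, e@B4, f@B3}

Merge at B2: IN[B2] = OUT[B1] = {a@B2, b@B1, e@B2}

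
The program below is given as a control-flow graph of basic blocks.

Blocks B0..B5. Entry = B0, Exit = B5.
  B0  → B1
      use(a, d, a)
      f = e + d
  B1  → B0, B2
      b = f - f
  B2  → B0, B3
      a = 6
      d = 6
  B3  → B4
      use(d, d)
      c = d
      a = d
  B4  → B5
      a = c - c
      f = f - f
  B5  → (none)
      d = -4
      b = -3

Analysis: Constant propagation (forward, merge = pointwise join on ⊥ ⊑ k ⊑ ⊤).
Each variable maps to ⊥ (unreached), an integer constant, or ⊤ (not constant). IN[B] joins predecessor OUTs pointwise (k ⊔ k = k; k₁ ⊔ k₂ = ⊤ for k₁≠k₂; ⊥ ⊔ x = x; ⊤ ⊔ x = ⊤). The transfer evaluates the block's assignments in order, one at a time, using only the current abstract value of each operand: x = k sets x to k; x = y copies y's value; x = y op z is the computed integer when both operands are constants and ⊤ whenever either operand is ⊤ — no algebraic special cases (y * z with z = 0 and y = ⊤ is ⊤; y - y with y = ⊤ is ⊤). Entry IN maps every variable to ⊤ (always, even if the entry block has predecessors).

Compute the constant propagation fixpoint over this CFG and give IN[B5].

Answer: {a: 0, b: ⊤, c: 6, d: 6, e: ⊤, f: ⊤}

Working:
Converged values:
  B0:  IN=(all ⊤)  OUT=(all ⊤)
  B1:  IN=(all ⊤)  OUT=(all ⊤)
  B2:  IN=(all ⊤)  OUT={a:6, d:6; rest ⊤}
  B3:  IN={a:6, d:6; rest ⊤}  OUT={a:6, c:6, d:6; rest ⊤}
  B4:  IN={a:6, c:6, d:6; rest ⊤}  OUT={a:0, c:6, d:6; rest ⊤}
  B5:  IN={a:0, c:6, d:6; rest ⊤}  OUT={a:0, b:-3, c:6, d:-4; rest ⊤}

Merge at B5: IN[B5] = OUT[B4] = {a: 0, b: ⊤, c: 6, d: 6, e: ⊤, f: ⊤}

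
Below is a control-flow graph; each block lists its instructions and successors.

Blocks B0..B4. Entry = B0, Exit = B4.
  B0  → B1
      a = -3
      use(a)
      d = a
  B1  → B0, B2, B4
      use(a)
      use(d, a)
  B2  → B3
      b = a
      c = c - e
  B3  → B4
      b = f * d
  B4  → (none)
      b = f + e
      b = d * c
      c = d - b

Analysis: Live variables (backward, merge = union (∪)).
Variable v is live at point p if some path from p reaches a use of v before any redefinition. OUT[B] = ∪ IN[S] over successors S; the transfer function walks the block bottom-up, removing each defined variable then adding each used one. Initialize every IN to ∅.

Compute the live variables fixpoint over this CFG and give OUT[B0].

Answer: {a, c, d, e, f}

Working:
Fixpoint table:
  B0: | IN={c, e, f} | OUT={a, c, d, e, f}
  B1: | IN={a, c, d, e, f} | OUT={a, c, d, e, f}
  B2: | IN={a, c, d, e, f} | OUT={c, d, e, f}
  B3: | IN={c, d, e, f} | OUT={c, d, e, f}
  B4: | IN={c, d, e, f} | OUT={}

Merge at B0: OUT[B0] = IN[B1] = {a, c, d, e, f}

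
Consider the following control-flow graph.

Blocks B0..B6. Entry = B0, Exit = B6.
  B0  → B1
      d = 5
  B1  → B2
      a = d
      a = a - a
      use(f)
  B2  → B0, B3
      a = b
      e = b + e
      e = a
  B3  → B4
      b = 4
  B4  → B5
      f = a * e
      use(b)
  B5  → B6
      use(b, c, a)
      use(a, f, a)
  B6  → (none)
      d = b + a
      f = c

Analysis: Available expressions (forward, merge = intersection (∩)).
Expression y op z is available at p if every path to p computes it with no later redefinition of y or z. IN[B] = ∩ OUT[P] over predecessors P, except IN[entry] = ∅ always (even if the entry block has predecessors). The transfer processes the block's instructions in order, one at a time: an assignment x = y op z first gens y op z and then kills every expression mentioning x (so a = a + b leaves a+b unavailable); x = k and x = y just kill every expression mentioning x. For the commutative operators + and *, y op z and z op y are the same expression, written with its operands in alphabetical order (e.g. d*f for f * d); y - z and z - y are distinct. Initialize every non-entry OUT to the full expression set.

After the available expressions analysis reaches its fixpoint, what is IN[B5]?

Answer: {a*e}

Trace:
Per-block solution:
  B0:  IN={}  OUT={}
  B1:  IN={}  OUT={}
  B2:  IN={}  OUT={}
  B3:  IN={}  OUT={}
  B4:  IN={}  OUT={a*e}
  B5:  IN={a*e}  OUT={a*e}
  B6:  IN={a*e}  OUT={a*e, a+b}

Merge at B5: IN[B5] = OUT[B4] = {a*e}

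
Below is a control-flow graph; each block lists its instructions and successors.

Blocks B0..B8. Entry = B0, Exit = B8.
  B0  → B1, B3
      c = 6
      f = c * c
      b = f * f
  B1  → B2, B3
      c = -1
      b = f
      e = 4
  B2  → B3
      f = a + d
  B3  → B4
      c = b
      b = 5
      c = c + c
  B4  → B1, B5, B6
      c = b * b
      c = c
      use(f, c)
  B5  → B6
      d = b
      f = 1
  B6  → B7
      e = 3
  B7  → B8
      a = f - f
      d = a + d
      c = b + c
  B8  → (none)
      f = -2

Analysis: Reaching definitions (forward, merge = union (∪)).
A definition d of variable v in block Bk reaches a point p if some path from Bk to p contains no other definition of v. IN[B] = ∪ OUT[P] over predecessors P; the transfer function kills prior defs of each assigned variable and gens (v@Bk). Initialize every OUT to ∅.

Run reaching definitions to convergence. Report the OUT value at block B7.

Answer: {a@B7, b@B3, c@B7, d@B7, e@B6, f@B0, f@B2, f@B5}

Derivation:
Fixpoint table:
  B0: | IN={} | OUT={b@B0, c@B0, f@B0}
  B1: | IN={b@B0, b@B3, c@B0, c@B4, e@B1, f@B0, f@B2} | OUT={b@B1, c@B1, e@B1, f@B0, f@B2}
  B2: | IN={b@B1, c@B1, e@B1, f@B0, f@B2} | OUT={b@B1, c@B1, e@B1, f@B2}
  B3: | IN={b@B0, b@B1, c@B0, c@B1, e@B1, f@B0, f@B2} | OUT={b@B3, c@B3, e@B1, f@B0, f@B2}
  B4: | IN={b@B3, c@B3, e@B1, f@B0, f@B2} | OUT={b@B3, c@B4, e@B1, f@B0, f@B2}
  B5: | IN={b@B3, c@B4, e@B1, f@B0, f@B2} | OUT={b@B3, c@B4, d@B5, e@B1, f@B5}
  B6: | IN={b@B3, c@B4, d@B5, e@B1, f@B0, f@B2, f@B5} | OUT={b@B3, c@B4, d@B5, e@B6, f@B0, f@B2, f@B5}
  B7: | IN={b@B3, c@B4, d@B5, e@B6, f@B0, f@B2, f@B5} | OUT={a@B7, b@B3, c@B7, d@B7, e@B6, f@B0, f@B2, f@B5}
  B8: | IN={a@B7, b@B3, c@B7, d@B7, e@B6, f@B0, f@B2, f@B5} | OUT={a@B7, b@B3, c@B7, d@B7, e@B6, f@B8}

Merge at B7: IN[B7] = OUT[B6] = {b@B3, c@B4, d@B5, e@B6, f@B0, f@B2, f@B5}
Applying B7's transfer function to that IN value gives OUT[B7] (row B7 above).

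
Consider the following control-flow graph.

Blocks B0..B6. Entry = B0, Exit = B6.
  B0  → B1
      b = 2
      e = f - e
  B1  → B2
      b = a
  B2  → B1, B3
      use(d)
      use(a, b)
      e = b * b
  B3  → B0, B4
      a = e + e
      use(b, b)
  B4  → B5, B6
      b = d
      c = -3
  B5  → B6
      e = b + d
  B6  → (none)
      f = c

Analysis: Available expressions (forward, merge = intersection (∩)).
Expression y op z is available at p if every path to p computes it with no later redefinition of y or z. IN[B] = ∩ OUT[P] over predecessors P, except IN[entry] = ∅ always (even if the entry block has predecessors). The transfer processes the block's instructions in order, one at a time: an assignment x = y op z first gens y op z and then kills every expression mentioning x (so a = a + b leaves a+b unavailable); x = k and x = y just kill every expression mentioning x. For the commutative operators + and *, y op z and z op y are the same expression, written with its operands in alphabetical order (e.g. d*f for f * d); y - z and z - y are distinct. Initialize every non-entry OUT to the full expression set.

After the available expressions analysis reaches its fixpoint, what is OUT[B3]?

Answer: {b*b, e+e}

Derivation:
Converged values:
  B0: | IN={} | OUT={}
  B1: | IN={} | OUT={}
  B2: | IN={} | OUT={b*b}
  B3: | IN={b*b} | OUT={b*b, e+e}
  B4: | IN={b*b, e+e} | OUT={e+e}
  B5: | IN={e+e} | OUT={b+d}
  B6: | IN={} | OUT={}

Merge at B3: IN[B3] = OUT[B2] = {b*b}
Applying B3's transfer function to that IN value gives OUT[B3] (row B3 above).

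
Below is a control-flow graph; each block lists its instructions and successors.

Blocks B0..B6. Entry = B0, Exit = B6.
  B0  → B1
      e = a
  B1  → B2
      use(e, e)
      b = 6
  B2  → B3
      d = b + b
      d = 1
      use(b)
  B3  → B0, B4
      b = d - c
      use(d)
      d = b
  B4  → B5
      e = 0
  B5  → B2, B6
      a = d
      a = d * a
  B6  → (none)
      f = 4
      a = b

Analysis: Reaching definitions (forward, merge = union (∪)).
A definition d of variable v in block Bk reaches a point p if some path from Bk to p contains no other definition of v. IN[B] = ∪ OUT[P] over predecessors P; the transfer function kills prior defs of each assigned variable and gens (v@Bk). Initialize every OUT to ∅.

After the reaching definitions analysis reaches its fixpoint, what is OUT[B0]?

Fixpoint table:
  B0:  IN={a@B5, b@B3, d@B3, e@B0, e@B4}  OUT={a@B5, b@B3, d@B3, e@B0}
  B1:  IN={a@B5, b@B3, d@B3, e@B0}  OUT={a@B5, b@B1, d@B3, e@B0}
  B2:  IN={a@B5, b@B1, b@B3, d@B3, e@B0, e@B4}  OUT={a@B5, b@B1, b@B3, d@B2, e@B0, e@B4}
  B3:  IN={a@B5, b@B1, b@B3, d@B2, e@B0, e@B4}  OUT={a@B5, b@B3, d@B3, e@B0, e@B4}
  B4:  IN={a@B5, b@B3, d@B3, e@B0, e@B4}  OUT={a@B5, b@B3, d@B3, e@B4}
  B5:  IN={a@B5, b@B3, d@B3, e@B4}  OUT={a@B5, b@B3, d@B3, e@B4}
  B6:  IN={a@B5, b@B3, d@B3, e@B4}  OUT={a@B6, b@B3, d@B3, e@B4, f@B6}

Merge at B0 (entry node, so the boundary value {} is joined with the incoming edge(s)): IN[B0] = {} ⊔ OUT[B3] = {a@B5, b@B3, d@B3, e@B0, e@B4}
Applying B0's transfer function to that IN value gives OUT[B0] (row B0 above).

Answer: {a@B5, b@B3, d@B3, e@B0}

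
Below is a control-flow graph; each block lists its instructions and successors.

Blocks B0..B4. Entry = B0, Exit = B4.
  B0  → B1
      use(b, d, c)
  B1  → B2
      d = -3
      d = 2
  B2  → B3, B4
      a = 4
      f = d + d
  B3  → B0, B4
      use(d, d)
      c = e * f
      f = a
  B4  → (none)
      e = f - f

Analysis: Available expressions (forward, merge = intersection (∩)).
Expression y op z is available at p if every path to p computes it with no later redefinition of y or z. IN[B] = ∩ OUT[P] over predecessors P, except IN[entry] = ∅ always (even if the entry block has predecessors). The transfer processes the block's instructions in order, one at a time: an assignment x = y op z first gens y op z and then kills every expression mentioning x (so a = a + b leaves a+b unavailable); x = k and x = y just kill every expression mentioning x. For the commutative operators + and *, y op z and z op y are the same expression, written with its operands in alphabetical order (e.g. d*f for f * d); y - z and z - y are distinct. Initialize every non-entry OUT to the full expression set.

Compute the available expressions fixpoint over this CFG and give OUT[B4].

Per-block solution:
  B0:   IN={}   OUT={}
  B1:   IN={}   OUT={}
  B2:   IN={}   OUT={d+d}
  B3:   IN={d+d}   OUT={d+d}
  B4:   IN={d+d}   OUT={d+d, f-f}

Merge at B4: IN[B4] = OUT[B2] ∩ OUT[B3] = {d+d}
Applying B4's transfer function to that IN value gives OUT[B4] (row B4 above).

Answer: {d+d, f-f}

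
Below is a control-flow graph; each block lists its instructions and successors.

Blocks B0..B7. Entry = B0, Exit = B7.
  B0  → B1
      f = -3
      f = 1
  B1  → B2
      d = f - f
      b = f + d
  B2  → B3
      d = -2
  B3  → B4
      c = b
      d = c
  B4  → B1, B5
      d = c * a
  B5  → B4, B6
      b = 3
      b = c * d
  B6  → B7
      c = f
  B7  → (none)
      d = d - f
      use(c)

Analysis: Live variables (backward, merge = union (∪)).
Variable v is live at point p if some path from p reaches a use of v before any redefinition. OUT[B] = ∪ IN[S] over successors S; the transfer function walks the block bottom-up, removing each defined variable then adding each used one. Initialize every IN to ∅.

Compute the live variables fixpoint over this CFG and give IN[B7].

Converged values:
  B0: | IN={a} | OUT={a, f}
  B1: | IN={a, f} | OUT={a, b, f}
  B2: | IN={a, b, f} | OUT={a, b, f}
  B3: | IN={a, b, f} | OUT={a, c, f}
  B4: | IN={a, c, f} | OUT={a, c, d, f}
  B5: | IN={a, c, d, f} | OUT={a, c, d, f}
  B6: | IN={d, f} | OUT={c, d, f}
  B7: | IN={c, d, f} | OUT={}

B7 is the boundary node: OUT[B7] = {}
Applying B7's transfer function to that OUT value gives IN[B7] (row B7 above).

Answer: {c, d, f}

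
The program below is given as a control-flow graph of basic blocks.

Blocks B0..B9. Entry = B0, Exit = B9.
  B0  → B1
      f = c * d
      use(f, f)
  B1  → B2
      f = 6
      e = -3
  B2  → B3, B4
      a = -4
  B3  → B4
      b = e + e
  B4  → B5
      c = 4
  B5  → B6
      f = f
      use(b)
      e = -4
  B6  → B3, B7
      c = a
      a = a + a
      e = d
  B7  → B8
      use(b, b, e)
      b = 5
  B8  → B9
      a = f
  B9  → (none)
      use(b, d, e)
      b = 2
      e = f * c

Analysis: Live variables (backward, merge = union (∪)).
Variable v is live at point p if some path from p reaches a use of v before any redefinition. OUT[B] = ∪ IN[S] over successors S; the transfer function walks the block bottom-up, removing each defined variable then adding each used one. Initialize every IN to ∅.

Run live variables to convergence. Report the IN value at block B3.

Converged values:
  B0: | IN={b, c, d} | OUT={b, d}
  B1: | IN={b, d} | OUT={b, d, e, f}
  B2: | IN={b, d, e, f} | OUT={a, b, d, e, f}
  B3: | IN={a, d, e, f} | OUT={a, b, d, f}
  B4: | IN={a, b, d, f} | OUT={a, b, d, f}
  B5: | IN={a, b, d, f} | OUT={a, b, d, f}
  B6: | IN={a, b, d, f} | OUT={a, b, c, d, e, f}
  B7: | IN={b, c, d, e, f} | OUT={b, c, d, e, f}
  B8: | IN={b, c, d, e, f} | OUT={b, c, d, e, f}
  B9: | IN={b, c, d, e, f} | OUT={}

Merge at B3: OUT[B3] = IN[B4] = {a, b, d, f}
Applying B3's transfer function to that OUT value gives IN[B3] (row B3 above).

Answer: {a, d, e, f}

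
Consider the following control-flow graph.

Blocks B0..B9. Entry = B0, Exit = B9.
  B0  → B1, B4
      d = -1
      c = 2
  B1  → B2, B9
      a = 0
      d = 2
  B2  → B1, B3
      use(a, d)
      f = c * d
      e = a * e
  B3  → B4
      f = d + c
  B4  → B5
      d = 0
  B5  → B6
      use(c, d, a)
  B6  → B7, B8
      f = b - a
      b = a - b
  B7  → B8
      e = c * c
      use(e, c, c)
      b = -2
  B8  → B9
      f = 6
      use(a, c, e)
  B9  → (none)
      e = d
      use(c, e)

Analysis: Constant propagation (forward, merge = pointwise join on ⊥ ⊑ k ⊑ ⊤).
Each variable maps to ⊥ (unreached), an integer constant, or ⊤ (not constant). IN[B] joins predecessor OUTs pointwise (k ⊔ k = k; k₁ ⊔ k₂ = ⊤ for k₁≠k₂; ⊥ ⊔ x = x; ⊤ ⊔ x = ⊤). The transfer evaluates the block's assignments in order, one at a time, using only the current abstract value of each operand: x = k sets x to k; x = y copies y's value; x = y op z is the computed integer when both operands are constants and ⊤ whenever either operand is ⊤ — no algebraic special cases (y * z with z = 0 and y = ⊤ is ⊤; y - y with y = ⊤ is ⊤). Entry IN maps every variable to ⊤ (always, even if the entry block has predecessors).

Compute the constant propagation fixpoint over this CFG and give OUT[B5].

Per-block solution:
  B0: | IN=(all ⊤) | OUT={c:2, d:-1; rest ⊤}
  B1: | IN={c:2; rest ⊤} | OUT={a:0, c:2, d:2; rest ⊤}
  B2: | IN={a:0, c:2, d:2; rest ⊤} | OUT={a:0, c:2, d:2, f:4; rest ⊤}
  B3: | IN={a:0, c:2, d:2, f:4; rest ⊤} | OUT={a:0, c:2, d:2, f:4; rest ⊤}
  B4: | IN={c:2; rest ⊤} | OUT={c:2, d:0; rest ⊤}
  B5: | IN={c:2, d:0; rest ⊤} | OUT={c:2, d:0; rest ⊤}
  B6: | IN={c:2, d:0; rest ⊤} | OUT={c:2, d:0; rest ⊤}
  B7: | IN={c:2, d:0; rest ⊤} | OUT={b:-2, c:2, d:0, e:4; rest ⊤}
  B8: | IN={c:2, d:0; rest ⊤} | OUT={c:2, d:0, f:6; rest ⊤}
  B9: | IN={c:2; rest ⊤} | OUT={c:2; rest ⊤}

Merge at B5: IN[B5] = OUT[B4] = {a: ⊤, b: ⊤, c: 2, d: 0, e: ⊤, f: ⊤}
Applying B5's transfer function to that IN value gives OUT[B5] (row B5 above).

Answer: {a: ⊤, b: ⊤, c: 2, d: 0, e: ⊤, f: ⊤}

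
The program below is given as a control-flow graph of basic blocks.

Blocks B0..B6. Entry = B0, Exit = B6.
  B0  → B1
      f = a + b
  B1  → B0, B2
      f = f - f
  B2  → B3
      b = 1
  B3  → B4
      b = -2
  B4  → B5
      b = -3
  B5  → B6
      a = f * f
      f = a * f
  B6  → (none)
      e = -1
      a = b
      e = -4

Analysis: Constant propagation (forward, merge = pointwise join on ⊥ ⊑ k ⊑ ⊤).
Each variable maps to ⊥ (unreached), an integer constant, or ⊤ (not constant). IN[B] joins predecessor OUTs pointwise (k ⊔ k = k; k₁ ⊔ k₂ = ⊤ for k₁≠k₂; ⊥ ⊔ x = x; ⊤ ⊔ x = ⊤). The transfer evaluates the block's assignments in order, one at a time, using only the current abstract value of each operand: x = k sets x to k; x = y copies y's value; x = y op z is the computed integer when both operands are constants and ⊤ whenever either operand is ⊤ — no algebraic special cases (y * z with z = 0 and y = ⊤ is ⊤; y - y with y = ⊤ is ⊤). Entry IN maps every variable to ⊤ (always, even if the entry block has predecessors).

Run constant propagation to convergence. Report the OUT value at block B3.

Fixpoint table:
  B0:   IN=(all ⊤)   OUT=(all ⊤)
  B1:   IN=(all ⊤)   OUT=(all ⊤)
  B2:   IN=(all ⊤)   OUT={b:1; rest ⊤}
  B3:   IN={b:1; rest ⊤}   OUT={b:-2; rest ⊤}
  B4:   IN={b:-2; rest ⊤}   OUT={b:-3; rest ⊤}
  B5:   IN={b:-3; rest ⊤}   OUT={b:-3; rest ⊤}
  B6:   IN={b:-3; rest ⊤}   OUT={a:-3, b:-3, e:-4; rest ⊤}

Merge at B3: IN[B3] = OUT[B2] = {a: ⊤, b: 1, c: ⊤, d: ⊤, e: ⊤, f: ⊤}
Applying B3's transfer function to that IN value gives OUT[B3] (row B3 above).

Answer: {a: ⊤, b: -2, c: ⊤, d: ⊤, e: ⊤, f: ⊤}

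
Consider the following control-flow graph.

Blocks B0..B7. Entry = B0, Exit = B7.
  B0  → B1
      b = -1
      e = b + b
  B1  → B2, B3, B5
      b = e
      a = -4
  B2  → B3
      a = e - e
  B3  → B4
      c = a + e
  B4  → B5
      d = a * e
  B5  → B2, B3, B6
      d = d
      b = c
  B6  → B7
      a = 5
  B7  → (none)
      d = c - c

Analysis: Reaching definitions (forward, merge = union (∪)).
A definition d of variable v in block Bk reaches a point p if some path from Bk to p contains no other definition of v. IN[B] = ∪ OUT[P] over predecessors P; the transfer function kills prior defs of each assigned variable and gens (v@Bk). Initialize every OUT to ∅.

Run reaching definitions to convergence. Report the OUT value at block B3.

Fixpoint table:
  B0:  IN={}  OUT={b@B0, e@B0}
  B1:  IN={b@B0, e@B0}  OUT={a@B1, b@B1, e@B0}
  B2:  IN={a@B1, a@B2, b@B1, b@B5, c@B3, d@B5, e@B0}  OUT={a@B2, b@B1, b@B5, c@B3, d@B5, e@B0}
  B3:  IN={a@B1, a@B2, b@B1, b@B5, c@B3, d@B5, e@B0}  OUT={a@B1, a@B2, b@B1, b@B5, c@B3, d@B5, e@B0}
  B4:  IN={a@B1, a@B2, b@B1, b@B5, c@B3, d@B5, e@B0}  OUT={a@B1, a@B2, b@B1, b@B5, c@B3, d@B4, e@B0}
  B5:  IN={a@B1, a@B2, b@B1, b@B5, c@B3, d@B4, e@B0}  OUT={a@B1, a@B2, b@B5, c@B3, d@B5, e@B0}
  B6:  IN={a@B1, a@B2, b@B5, c@B3, d@B5, e@B0}  OUT={a@B6, b@B5, c@B3, d@B5, e@B0}
  B7:  IN={a@B6, b@B5, c@B3, d@B5, e@B0}  OUT={a@B6, b@B5, c@B3, d@B7, e@B0}

Merge at B3: IN[B3] = OUT[B1] ⊔ OUT[B2] ⊔ OUT[B5] = {a@B1, a@B2, b@B1, b@B5, c@B3, d@B5, e@B0}
Applying B3's transfer function to that IN value gives OUT[B3] (row B3 above).

Answer: {a@B1, a@B2, b@B1, b@B5, c@B3, d@B5, e@B0}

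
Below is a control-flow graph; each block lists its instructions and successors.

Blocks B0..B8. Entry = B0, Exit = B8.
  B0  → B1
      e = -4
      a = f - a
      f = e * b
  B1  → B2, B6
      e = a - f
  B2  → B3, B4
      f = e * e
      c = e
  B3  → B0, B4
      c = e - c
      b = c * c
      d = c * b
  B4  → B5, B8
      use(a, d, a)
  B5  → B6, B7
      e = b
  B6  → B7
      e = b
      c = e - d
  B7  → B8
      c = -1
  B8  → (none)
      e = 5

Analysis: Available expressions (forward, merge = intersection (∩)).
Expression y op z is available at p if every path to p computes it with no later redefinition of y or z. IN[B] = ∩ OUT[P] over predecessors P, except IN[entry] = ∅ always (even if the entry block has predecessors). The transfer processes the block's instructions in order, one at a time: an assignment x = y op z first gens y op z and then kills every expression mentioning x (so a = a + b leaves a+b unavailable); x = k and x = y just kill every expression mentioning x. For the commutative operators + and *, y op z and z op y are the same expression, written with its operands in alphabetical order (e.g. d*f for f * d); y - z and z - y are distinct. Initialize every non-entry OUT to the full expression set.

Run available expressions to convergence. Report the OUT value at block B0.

Fixpoint table:
  B0:   IN={}   OUT={b*e}
  B1:   IN={b*e}   OUT={a-f}
  B2:   IN={a-f}   OUT={e*e}
  B3:   IN={e*e}   OUT={b*c, c*c, e*e}
  B4:   IN={e*e}   OUT={e*e}
  B5:   IN={e*e}   OUT={}
  B6:   IN={}   OUT={e-d}
  B7:   IN={}   OUT={}
  B8:   IN={}   OUT={}

Merge at B0 (entry node, so the boundary value {} is joined with the incoming edge(s)): IN[B0] = {} ∩ OUT[B3] = {}
Applying B0's transfer function to that IN value gives OUT[B0] (row B0 above).

Answer: {b*e}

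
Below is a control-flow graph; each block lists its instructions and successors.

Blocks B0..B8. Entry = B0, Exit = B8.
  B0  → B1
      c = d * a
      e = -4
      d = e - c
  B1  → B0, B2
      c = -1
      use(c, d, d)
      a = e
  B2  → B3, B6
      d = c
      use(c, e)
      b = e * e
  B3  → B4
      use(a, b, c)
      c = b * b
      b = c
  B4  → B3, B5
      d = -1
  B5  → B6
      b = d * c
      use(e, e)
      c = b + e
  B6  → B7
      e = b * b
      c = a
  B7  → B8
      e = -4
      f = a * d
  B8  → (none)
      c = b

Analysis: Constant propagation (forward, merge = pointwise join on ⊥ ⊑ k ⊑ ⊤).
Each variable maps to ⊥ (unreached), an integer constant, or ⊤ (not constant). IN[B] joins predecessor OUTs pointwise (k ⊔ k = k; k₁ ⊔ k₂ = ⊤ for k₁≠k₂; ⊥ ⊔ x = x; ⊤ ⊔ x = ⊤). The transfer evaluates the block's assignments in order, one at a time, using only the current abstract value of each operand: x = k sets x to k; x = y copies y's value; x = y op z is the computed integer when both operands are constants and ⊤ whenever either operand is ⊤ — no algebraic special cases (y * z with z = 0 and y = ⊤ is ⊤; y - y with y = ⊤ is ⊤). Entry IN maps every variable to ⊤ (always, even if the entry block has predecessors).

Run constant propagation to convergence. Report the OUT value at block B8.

Answer: {a: -4, b: ⊤, c: ⊤, d: -1, e: -4, f: 4}

Derivation:
Fixpoint table:
  B0: | IN=(all ⊤) | OUT={e:-4; rest ⊤}
  B1: | IN={e:-4; rest ⊤} | OUT={a:-4, c:-1, e:-4; rest ⊤}
  B2: | IN={a:-4, c:-1, e:-4; rest ⊤} | OUT={a:-4, b:16, c:-1, d:-1, e:-4; rest ⊤}
  B3: | IN={a:-4, d:-1, e:-4; rest ⊤} | OUT={a:-4, d:-1, e:-4; rest ⊤}
  B4: | IN={a:-4, d:-1, e:-4; rest ⊤} | OUT={a:-4, d:-1, e:-4; rest ⊤}
  B5: | IN={a:-4, d:-1, e:-4; rest ⊤} | OUT={a:-4, d:-1, e:-4; rest ⊤}
  B6: | IN={a:-4, d:-1, e:-4; rest ⊤} | OUT={a:-4, c:-4, d:-1; rest ⊤}
  B7: | IN={a:-4, c:-4, d:-1; rest ⊤} | OUT={a:-4, c:-4, d:-1, e:-4, f:4; rest ⊤}
  B8: | IN={a:-4, c:-4, d:-1, e:-4, f:4; rest ⊤} | OUT={a:-4, d:-1, e:-4, f:4; rest ⊤}

Merge at B8: IN[B8] = OUT[B7] = {a: -4, b: ⊤, c: -4, d: -1, e: -4, f: 4}
Applying B8's transfer function to that IN value gives OUT[B8] (row B8 above).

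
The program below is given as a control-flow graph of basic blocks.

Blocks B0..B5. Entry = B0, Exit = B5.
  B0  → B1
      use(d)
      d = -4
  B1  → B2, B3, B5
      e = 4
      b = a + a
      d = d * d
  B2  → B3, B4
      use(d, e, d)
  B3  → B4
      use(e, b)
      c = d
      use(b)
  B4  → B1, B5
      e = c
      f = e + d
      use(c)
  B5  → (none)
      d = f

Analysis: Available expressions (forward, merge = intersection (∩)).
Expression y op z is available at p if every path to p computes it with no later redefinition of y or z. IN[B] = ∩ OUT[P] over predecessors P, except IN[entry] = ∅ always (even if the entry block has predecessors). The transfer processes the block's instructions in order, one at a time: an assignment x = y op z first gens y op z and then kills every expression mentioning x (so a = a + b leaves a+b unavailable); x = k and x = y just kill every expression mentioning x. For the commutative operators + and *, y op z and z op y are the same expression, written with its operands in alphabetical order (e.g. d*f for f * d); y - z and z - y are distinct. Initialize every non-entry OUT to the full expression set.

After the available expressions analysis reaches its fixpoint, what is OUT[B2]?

Per-block solution:
  B0:   IN={}   OUT={}
  B1:   IN={}   OUT={a+a}
  B2:   IN={a+a}   OUT={a+a}
  B3:   IN={a+a}   OUT={a+a}
  B4:   IN={a+a}   OUT={a+a, d+e}
  B5:   IN={a+a}   OUT={a+a}

Merge at B2: IN[B2] = OUT[B1] = {a+a}
Applying B2's transfer function to that IN value gives OUT[B2] (row B2 above).

Answer: {a+a}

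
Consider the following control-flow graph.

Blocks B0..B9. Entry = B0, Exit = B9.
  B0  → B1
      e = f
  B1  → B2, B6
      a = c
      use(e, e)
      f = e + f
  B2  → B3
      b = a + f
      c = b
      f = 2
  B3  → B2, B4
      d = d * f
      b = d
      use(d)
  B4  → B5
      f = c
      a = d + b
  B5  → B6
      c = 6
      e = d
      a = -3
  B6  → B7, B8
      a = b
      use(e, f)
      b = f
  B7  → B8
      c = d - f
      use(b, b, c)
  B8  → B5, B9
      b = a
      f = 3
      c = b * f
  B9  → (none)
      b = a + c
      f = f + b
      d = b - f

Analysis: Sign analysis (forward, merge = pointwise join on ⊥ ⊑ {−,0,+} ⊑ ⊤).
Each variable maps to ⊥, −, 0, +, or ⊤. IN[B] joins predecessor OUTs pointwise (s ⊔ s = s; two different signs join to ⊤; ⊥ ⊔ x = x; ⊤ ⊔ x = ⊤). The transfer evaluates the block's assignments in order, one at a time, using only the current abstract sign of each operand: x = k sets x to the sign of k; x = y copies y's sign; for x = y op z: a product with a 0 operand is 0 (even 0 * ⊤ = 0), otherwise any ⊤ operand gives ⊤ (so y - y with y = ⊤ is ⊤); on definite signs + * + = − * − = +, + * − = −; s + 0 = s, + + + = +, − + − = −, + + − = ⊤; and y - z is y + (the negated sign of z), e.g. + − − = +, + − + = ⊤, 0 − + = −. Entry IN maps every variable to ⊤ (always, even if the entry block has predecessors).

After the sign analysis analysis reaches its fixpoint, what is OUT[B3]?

Answer: {a: ⊤, b: ⊤, c: ⊤, d: ⊤, e: ⊤, f: +}

Derivation:
Fixpoint table:
  B0:   IN=(all ⊤)   OUT=(all ⊤)
  B1:   IN=(all ⊤)   OUT=(all ⊤)
  B2:   IN=(all ⊤)   OUT={f:+; rest ⊤}
  B3:   IN={f:+; rest ⊤}   OUT={f:+; rest ⊤}
  B4:   IN={f:+; rest ⊤}   OUT=(all ⊤)
  B5:   IN=(all ⊤)   OUT={a:-, c:+; rest ⊤}
  B6:   IN=(all ⊤)   OUT=(all ⊤)
  B7:   IN=(all ⊤)   OUT=(all ⊤)
  B8:   IN=(all ⊤)   OUT={f:+; rest ⊤}
  B9:   IN={f:+; rest ⊤}   OUT=(all ⊤)

Merge at B3: IN[B3] = OUT[B2] = {a: ⊤, b: ⊤, c: ⊤, d: ⊤, e: ⊤, f: +}
Applying B3's transfer function to that IN value gives OUT[B3] (row B3 above).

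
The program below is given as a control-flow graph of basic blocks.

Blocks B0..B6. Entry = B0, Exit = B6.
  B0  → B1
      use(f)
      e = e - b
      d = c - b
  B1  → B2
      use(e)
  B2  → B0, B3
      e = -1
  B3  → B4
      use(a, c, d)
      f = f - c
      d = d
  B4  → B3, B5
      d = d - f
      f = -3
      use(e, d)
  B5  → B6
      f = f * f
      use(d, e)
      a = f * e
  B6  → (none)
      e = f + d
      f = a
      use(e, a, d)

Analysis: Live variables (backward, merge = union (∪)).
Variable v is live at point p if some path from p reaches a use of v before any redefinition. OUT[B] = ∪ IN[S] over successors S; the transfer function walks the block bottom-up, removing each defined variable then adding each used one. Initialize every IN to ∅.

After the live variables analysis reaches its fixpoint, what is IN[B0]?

Answer: {a, b, c, e, f}

Trace:
Fixpoint table:
  B0:  IN={a, b, c, e, f}  OUT={a, b, c, d, e, f}
  B1:  IN={a, b, c, d, e, f}  OUT={a, b, c, d, f}
  B2:  IN={a, b, c, d, f}  OUT={a, b, c, d, e, f}
  B3:  IN={a, c, d, e, f}  OUT={a, c, d, e, f}
  B4:  IN={a, c, d, e, f}  OUT={a, c, d, e, f}
  B5:  IN={d, e, f}  OUT={a, d, f}
  B6:  IN={a, d, f}  OUT={}

Merge at B0: OUT[B0] = IN[B1] = {a, b, c, d, e, f}
Applying B0's transfer function to that OUT value gives IN[B0] (row B0 above).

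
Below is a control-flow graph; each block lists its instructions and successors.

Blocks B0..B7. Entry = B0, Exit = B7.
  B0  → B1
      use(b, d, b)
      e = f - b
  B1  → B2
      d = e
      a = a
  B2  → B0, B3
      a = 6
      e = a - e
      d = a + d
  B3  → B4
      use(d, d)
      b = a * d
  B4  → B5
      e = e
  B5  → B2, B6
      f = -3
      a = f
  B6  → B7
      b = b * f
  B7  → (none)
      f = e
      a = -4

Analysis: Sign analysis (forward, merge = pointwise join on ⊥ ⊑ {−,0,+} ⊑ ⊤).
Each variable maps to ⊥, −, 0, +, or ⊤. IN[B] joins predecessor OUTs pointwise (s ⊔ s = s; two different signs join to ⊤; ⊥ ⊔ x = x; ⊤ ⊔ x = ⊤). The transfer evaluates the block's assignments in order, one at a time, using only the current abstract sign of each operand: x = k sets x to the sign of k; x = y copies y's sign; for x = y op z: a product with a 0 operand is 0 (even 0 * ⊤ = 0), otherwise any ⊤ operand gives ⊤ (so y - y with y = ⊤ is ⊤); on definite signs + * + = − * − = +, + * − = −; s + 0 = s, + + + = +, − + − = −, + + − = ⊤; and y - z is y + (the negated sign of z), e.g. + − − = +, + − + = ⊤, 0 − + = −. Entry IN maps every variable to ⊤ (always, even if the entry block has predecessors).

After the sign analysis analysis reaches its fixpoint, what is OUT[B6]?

Per-block solution:
  B0:  IN=(all ⊤)  OUT=(all ⊤)
  B1:  IN=(all ⊤)  OUT=(all ⊤)
  B2:  IN=(all ⊤)  OUT={a:+; rest ⊤}
  B3:  IN={a:+; rest ⊤}  OUT={a:+; rest ⊤}
  B4:  IN={a:+; rest ⊤}  OUT={a:+; rest ⊤}
  B5:  IN={a:+; rest ⊤}  OUT={a:-, f:-; rest ⊤}
  B6:  IN={a:-, f:-; rest ⊤}  OUT={a:-, f:-; rest ⊤}
  B7:  IN={a:-, f:-; rest ⊤}  OUT={a:-; rest ⊤}

Merge at B6: IN[B6] = OUT[B5] = {a: -, b: ⊤, c: ⊤, d: ⊤, e: ⊤, f: -}
Applying B6's transfer function to that IN value gives OUT[B6] (row B6 above).

Answer: {a: -, b: ⊤, c: ⊤, d: ⊤, e: ⊤, f: -}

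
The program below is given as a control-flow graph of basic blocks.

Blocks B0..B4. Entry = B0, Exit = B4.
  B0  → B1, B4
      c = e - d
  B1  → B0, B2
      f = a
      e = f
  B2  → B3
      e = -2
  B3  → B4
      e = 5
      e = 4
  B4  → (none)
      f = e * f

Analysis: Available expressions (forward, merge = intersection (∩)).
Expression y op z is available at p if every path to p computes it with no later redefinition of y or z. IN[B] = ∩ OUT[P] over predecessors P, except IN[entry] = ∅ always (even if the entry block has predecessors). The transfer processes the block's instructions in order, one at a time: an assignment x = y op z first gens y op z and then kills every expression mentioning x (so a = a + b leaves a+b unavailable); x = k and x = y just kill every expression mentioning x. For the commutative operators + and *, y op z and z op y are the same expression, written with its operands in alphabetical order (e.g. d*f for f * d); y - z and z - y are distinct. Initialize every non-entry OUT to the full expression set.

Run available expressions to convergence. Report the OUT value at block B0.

Answer: {e-d}

Derivation:
Converged values:
  B0: | IN={} | OUT={e-d}
  B1: | IN={e-d} | OUT={}
  B2: | IN={} | OUT={}
  B3: | IN={} | OUT={}
  B4: | IN={} | OUT={}

Merge at B0 (entry node, so the boundary value {} is joined with the incoming edge(s)): IN[B0] = {} ∩ OUT[B1] = {}
Applying B0's transfer function to that IN value gives OUT[B0] (row B0 above).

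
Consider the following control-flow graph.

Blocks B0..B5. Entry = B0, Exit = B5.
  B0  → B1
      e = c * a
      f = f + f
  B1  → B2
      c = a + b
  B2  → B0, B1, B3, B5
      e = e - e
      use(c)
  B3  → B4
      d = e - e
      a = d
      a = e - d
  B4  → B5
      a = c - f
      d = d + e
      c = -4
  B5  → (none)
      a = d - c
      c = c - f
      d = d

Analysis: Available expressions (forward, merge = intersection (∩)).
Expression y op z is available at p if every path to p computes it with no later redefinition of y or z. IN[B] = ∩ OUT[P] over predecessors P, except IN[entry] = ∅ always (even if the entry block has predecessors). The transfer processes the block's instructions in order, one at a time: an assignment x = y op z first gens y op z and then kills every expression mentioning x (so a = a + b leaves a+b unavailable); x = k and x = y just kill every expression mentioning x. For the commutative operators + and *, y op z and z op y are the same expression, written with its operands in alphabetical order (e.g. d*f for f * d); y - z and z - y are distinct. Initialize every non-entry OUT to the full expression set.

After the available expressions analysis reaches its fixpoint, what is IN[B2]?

Answer: {a+b}

Derivation:
Converged values:
  B0:  IN={}  OUT={a*c}
  B1:  IN={}  OUT={a+b}
  B2:  IN={a+b}  OUT={a+b}
  B3:  IN={a+b}  OUT={e-d, e-e}
  B4:  IN={e-d, e-e}  OUT={e-e}
  B5:  IN={}  OUT={}

Merge at B2: IN[B2] = OUT[B1] = {a+b}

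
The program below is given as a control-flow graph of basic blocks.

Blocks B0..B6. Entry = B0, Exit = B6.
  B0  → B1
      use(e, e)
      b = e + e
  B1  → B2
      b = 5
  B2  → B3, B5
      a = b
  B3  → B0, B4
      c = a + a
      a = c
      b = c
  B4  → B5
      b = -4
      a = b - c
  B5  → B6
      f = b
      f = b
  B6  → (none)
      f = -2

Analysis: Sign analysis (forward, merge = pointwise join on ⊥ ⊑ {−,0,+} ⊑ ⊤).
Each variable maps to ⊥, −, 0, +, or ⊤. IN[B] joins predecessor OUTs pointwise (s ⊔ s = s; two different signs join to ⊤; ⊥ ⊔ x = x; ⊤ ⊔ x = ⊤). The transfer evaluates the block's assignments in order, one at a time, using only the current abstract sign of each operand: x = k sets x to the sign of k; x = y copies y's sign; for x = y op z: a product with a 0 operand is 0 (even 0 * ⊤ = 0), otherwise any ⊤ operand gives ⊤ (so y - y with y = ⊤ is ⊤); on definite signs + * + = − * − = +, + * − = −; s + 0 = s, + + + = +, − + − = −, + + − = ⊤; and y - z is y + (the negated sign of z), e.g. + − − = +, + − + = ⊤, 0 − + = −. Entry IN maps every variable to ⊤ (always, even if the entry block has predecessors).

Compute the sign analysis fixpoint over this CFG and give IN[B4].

Per-block solution:
  B0: | IN=(all ⊤) | OUT=(all ⊤)
  B1: | IN=(all ⊤) | OUT={b:+; rest ⊤}
  B2: | IN={b:+; rest ⊤} | OUT={a:+, b:+; rest ⊤}
  B3: | IN={a:+, b:+; rest ⊤} | OUT={a:+, b:+, c:+; rest ⊤}
  B4: | IN={a:+, b:+, c:+; rest ⊤} | OUT={a:-, b:-, c:+; rest ⊤}
  B5: | IN=(all ⊤) | OUT=(all ⊤)
  B6: | IN=(all ⊤) | OUT={f:-; rest ⊤}

Merge at B4: IN[B4] = OUT[B3] = {a: +, b: +, c: +, d: ⊤, e: ⊤, f: ⊤}

Answer: {a: +, b: +, c: +, d: ⊤, e: ⊤, f: ⊤}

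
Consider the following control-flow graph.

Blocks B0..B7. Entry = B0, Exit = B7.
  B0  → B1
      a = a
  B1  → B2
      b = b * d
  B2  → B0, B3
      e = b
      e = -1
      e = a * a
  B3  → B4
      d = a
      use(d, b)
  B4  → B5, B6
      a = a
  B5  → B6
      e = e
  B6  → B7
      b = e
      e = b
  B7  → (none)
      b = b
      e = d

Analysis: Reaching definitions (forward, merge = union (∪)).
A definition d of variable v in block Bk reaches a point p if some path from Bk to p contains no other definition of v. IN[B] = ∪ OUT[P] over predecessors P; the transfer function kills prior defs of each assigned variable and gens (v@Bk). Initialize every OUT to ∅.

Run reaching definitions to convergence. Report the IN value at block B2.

Answer: {a@B0, b@B1, e@B2}

Working:
Per-block solution:
  B0:  IN={a@B0, b@B1, e@B2}  OUT={a@B0, b@B1, e@B2}
  B1:  IN={a@B0, b@B1, e@B2}  OUT={a@B0, b@B1, e@B2}
  B2:  IN={a@B0, b@B1, e@B2}  OUT={a@B0, b@B1, e@B2}
  B3:  IN={a@B0, b@B1, e@B2}  OUT={a@B0, b@B1, d@B3, e@B2}
  B4:  IN={a@B0, b@B1, d@B3, e@B2}  OUT={a@B4, b@B1, d@B3, e@B2}
  B5:  IN={a@B4, b@B1, d@B3, e@B2}  OUT={a@B4, b@B1, d@B3, e@B5}
  B6:  IN={a@B4, b@B1, d@B3, e@B2, e@B5}  OUT={a@B4, b@B6, d@B3, e@B6}
  B7:  IN={a@B4, b@B6, d@B3, e@B6}  OUT={a@B4, b@B7, d@B3, e@B7}

Merge at B2: IN[B2] = OUT[B1] = {a@B0, b@B1, e@B2}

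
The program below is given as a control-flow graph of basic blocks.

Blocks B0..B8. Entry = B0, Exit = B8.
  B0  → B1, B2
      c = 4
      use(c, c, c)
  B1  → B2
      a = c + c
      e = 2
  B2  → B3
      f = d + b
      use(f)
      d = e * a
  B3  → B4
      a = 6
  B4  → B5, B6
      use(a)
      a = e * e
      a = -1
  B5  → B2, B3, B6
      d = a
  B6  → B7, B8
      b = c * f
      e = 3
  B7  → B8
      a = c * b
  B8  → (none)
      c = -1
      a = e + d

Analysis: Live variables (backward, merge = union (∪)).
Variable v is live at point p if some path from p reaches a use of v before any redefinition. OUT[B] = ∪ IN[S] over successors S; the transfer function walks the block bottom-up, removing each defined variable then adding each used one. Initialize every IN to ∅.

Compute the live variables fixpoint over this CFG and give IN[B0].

Answer: {a, b, d, e}

Working:
Fixpoint table:
  B0: | IN={a, b, d, e} | OUT={a, b, c, d, e}
  B1: | IN={b, c, d} | OUT={a, b, c, d, e}
  B2: | IN={a, b, c, d, e} | OUT={b, c, d, e, f}
  B3: | IN={b, c, d, e, f} | OUT={a, b, c, d, e, f}
  B4: | IN={a, b, c, d, e, f} | OUT={a, b, c, d, e, f}
  B5: | IN={a, b, c, e, f} | OUT={a, b, c, d, e, f}
  B6: | IN={c, d, f} | OUT={b, c, d, e}
  B7: | IN={b, c, d, e} | OUT={d, e}
  B8: | IN={d, e} | OUT={}

Merge at B0: OUT[B0] = IN[B1] ⊔ IN[B2] = {a, b, c, d, e}
Applying B0's transfer function to that OUT value gives IN[B0] (row B0 above).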